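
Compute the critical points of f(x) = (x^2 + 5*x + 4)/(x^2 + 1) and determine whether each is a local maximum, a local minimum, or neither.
f'(x) = (-5*x^2 - 6*x + 5)/(x^4 + 2*x^2 + 1)

Solve f'(x) = 0:
  f'(x) = -(5*x^2 + 6*x - 5)/(x^2 + 1)^2; the denominator is positive wherever f is defined, so f'(x) = 0 ⇔ -5*x^2 - 6*x + 5 = 0.
  5*x^2 + 6*x - 5 = 0 has no rational roots; quadratic formula: x = (-6 ± √136)/10.
  ⇒ x = -sqrt(34)/5 - 3/5 ≈ -1.7662, -3/5 + sqrt(34)/5 ≈ 0.5662

f''(x) = 2*(5*x^3 + 9*x^2 - 15*x - 3)/(x^6 + 3*x^4 + 3*x^2 + 1)
Second-derivative test at each critical point:
  f''(-1.7662) = 0.6872 > 0 → local minimum
  f''(0.5662) = -6.6872 < 0 → local maximum

Critical points: x = -sqrt(34)/5 - 3/5 ≈ -1.7662 (local minimum); x = -3/5 + sqrt(34)/5 ≈ 0.5662 (local maximum)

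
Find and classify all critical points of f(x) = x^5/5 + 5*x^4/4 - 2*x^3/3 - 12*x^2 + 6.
f'(x) = x*(x^3 + 5*x^2 - 2*x - 24)

Solve f'(x) = 0:
  Factor: x^4 + 5*x^3 - 2*x^2 - 24*x = x*(x - 2)*(x + 3)*(x + 4) = 0.
  ⇒ x = -4, -3, 0, 2

f''(x) = 4*x^3 + 15*x^2 - 4*x - 24
Second-derivative test at each critical point:
  f''(-4) = -24 < 0 → local maximum
  f''(-3) = 15 > 0 → local minimum
  f''(0) = -24 < 0 → local maximum
  f''(2) = 60 > 0 → local minimum

Critical points: x = -4 (local maximum); x = -3 (local minimum); x = 0 (local maximum); x = 2 (local minimum)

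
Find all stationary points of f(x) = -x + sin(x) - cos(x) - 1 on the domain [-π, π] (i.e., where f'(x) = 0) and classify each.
f'(x) = sin(x) + cos(x) - 1

Solve f'(x) = 0 on [-π, π]:
  f'(x) = 0 ⇔ sin(x) + cos(x) = 1. Write the left side as R·cos(x + φ) with R = √(1² + (-1)²) = sqrt(2), cos φ = sqrt(2)/2, sin φ = -sqrt(2)/2; then cos(x + φ) = sqrt(2)/2. Solve for x and keep the solutions lying in [-π, π].
  ⇒ x = 0, pi/2 ≈ 1.5708

f''(x) = -sin(x) + cos(x)
Second-derivative test at each critical point:
  f''(0) = 1 > 0 → local minimum
  f''(1.5708) = -1 < 0 → local maximum

Critical points: x = 0 (local minimum); x = pi/2 ≈ 1.5708 (local maximum)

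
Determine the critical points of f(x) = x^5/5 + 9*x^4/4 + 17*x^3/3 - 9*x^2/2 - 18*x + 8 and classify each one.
f'(x) = x^4 + 9*x^3 + 17*x^2 - 9*x - 18

Solve f'(x) = 0:
  Factor: x^4 + 9*x^3 + 17*x^2 - 9*x - 18 = (x - 1)*(x + 1)*(x + 3)*(x + 6) = 0.
  ⇒ x = -6, -3, -1, 1

f''(x) = 4*x^3 + 27*x^2 + 34*x - 9
Second-derivative test at each critical point:
  f''(-6) = -105 < 0 → local maximum
  f''(-3) = 24 > 0 → local minimum
  f''(-1) = -20 < 0 → local maximum
  f''(1) = 56 > 0 → local minimum

Critical points: x = -6 (local maximum); x = -3 (local minimum); x = -1 (local maximum); x = 1 (local minimum)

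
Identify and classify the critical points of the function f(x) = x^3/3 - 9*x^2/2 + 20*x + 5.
f'(x) = x^2 - 9*x + 20

Solve f'(x) = 0:
  Factor: x^2 - 9*x + 20 = (x - 5)*(x - 4) = 0.
  ⇒ x = 4, 5

f''(x) = 2*x - 9
Second-derivative test at each critical point:
  f''(4) = -1 < 0 → local maximum
  f''(5) = 1 > 0 → local minimum

Critical points: x = 4 (local maximum); x = 5 (local minimum)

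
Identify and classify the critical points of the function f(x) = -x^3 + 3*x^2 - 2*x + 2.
f'(x) = -3*x^2 + 6*x - 2

Solve f'(x) = 0:
  3*x^2 - 6*x + 2 = 0 has no rational roots; quadratic formula: x = (6 ± √12)/6.
  ⇒ x = 1 - sqrt(3)/3 ≈ 0.4226, sqrt(3)/3 + 1 ≈ 1.5774

f''(x) = 6 - 6*x
Second-derivative test at each critical point:
  f''(0.4226) = 3.4641 > 0 → local minimum
  f''(1.5774) = -3.4641 < 0 → local maximum

Critical points: x = 1 - sqrt(3)/3 ≈ 0.4226 (local minimum); x = sqrt(3)/3 + 1 ≈ 1.5774 (local maximum)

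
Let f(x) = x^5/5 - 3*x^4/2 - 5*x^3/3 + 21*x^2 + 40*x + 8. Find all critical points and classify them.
f'(x) = x^4 - 6*x^3 - 5*x^2 + 42*x + 40

Solve f'(x) = 0:
  Factor: x^4 - 6*x^3 - 5*x^2 + 42*x + 40 = (x - 5)*(x - 4)*(x + 1)*(x + 2) = 0.
  ⇒ x = -2, -1, 4, 5

f''(x) = 4*x^3 - 18*x^2 - 10*x + 42
Second-derivative test at each critical point:
  f''(-2) = -42 < 0 → local maximum
  f''(-1) = 30 > 0 → local minimum
  f''(4) = -30 < 0 → local maximum
  f''(5) = 42 > 0 → local minimum

Critical points: x = -2 (local maximum); x = -1 (local minimum); x = 4 (local maximum); x = 5 (local minimum)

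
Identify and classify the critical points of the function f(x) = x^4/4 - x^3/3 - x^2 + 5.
f'(x) = x*(x^2 - x - 2)

Solve f'(x) = 0:
  Factor: x^3 - x^2 - 2*x = x*(x - 2)*(x + 1) = 0.
  ⇒ x = -1, 0, 2

f''(x) = 3*x^2 - 2*x - 2
Second-derivative test at each critical point:
  f''(-1) = 3 > 0 → local minimum
  f''(0) = -2 < 0 → local maximum
  f''(2) = 6 > 0 → local minimum

Critical points: x = -1 (local minimum); x = 0 (local maximum); x = 2 (local minimum)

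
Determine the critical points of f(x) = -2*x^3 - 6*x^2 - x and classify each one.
f'(x) = -6*x^2 - 12*x - 1

Solve f'(x) = 0:
  6*x^2 + 12*x + 1 = 0 has no rational roots; quadratic formula: x = (-12 ± √120)/12.
  ⇒ x = -1 - sqrt(30)/6 ≈ -1.9129, -1 + sqrt(30)/6 ≈ -0.0871

f''(x) = -12*x - 12
Second-derivative test at each critical point:
  f''(-1.9129) = 10.9545 > 0 → local minimum
  f''(-0.0871) = -10.9545 < 0 → local maximum

Critical points: x = -1 - sqrt(30)/6 ≈ -1.9129 (local minimum); x = -1 + sqrt(30)/6 ≈ -0.0871 (local maximum)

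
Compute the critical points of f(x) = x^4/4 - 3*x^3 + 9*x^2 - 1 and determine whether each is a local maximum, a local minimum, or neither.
f'(x) = x*(x^2 - 9*x + 18)

Solve f'(x) = 0:
  Factor: x^3 - 9*x^2 + 18*x = x*(x - 6)*(x - 3) = 0.
  ⇒ x = 0, 3, 6

f''(x) = 3*x^2 - 18*x + 18
Second-derivative test at each critical point:
  f''(0) = 18 > 0 → local minimum
  f''(3) = -9 < 0 → local maximum
  f''(6) = 18 > 0 → local minimum

Critical points: x = 0 (local minimum); x = 3 (local maximum); x = 6 (local minimum)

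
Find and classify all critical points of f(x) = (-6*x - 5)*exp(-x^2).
f'(x) = 2*(x*(6*x + 5) - 3)*exp(-x^2)

Solve f'(x) = 0:
  f'(x) = (12*x^2 + 10*x - 6)·exp(-x^2) and exp(-x^2) > 0 for every x, so f'(x) = 0 ⇔ 12*x^2 + 10*x - 6 = 0.
  Factor: 12*x^2 + 10*x - 6 = 2*(6*x^2 + 5*x - 3); 6*x^2 + 5*x - 3 = 0 has no rational roots; quadratic formula: x = (-5 ± √97)/12.
  ⇒ x = -sqrt(97)/12 - 5/12 ≈ -1.2374, -5/12 + sqrt(97)/12 ≈ 0.4041

f''(x) = 2*(-12*x^3 - 10*x^2 + 18*x + 5)*exp(-x^2)
Second-derivative test at each critical point:
  f''(-1.2374) = -4.2603 < 0 → local maximum
  f''(0.4041) = 16.7304 > 0 → local minimum

Critical points: x = -sqrt(97)/12 - 5/12 ≈ -1.2374 (local maximum); x = -5/12 + sqrt(97)/12 ≈ 0.4041 (local minimum)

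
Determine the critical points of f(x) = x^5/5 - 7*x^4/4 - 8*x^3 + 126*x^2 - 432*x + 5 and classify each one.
f'(x) = x^4 - 7*x^3 - 24*x^2 + 252*x - 432

Solve f'(x) = 0:
  Factor: x^4 - 7*x^3 - 24*x^2 + 252*x - 432 = (x - 6)*(x - 4)*(x - 3)*(x + 6) = 0.
  ⇒ x = -6, 3, 4, 6

f''(x) = 4*x^3 - 21*x^2 - 48*x + 252
Second-derivative test at each critical point:
  f''(-6) = -1080 < 0 → local maximum
  f''(3) = 27 > 0 → local minimum
  f''(4) = -20 < 0 → local maximum
  f''(6) = 72 > 0 → local minimum

Critical points: x = -6 (local maximum); x = 3 (local minimum); x = 4 (local maximum); x = 6 (local minimum)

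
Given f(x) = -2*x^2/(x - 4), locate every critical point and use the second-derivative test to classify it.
f'(x) = 2*x*(8 - x)/(x - 4)^2

Solve f'(x) = 0:
  f'(x) = -2*x*(x - 8)/(x - 4)^2; the denominator is positive wherever f is defined, so f'(x) = 0 ⇔ -2*x^2 + 16*x = 0.
  Factor: -2*x^2 + 16*x = -2*x*(x - 8) = 0.
  ⇒ x = 0, 8

f''(x) = -64/(x^3 - 12*x^2 + 48*x - 64)
Second-derivative test at each critical point:
  f''(0) = 1 > 0 → local minimum
  f''(8) = -1 < 0 → local maximum

Critical points: x = 0 (local minimum); x = 8 (local maximum)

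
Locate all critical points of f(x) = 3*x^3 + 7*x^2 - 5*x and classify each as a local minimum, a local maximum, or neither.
f'(x) = 9*x^2 + 14*x - 5

Solve f'(x) = 0:
  9*x^2 + 14*x - 5 = 0 has no rational roots; quadratic formula: x = (-14 ± √376)/18.
  ⇒ x = -sqrt(94)/9 - 7/9 ≈ -1.8550, -7/9 + sqrt(94)/9 ≈ 0.2995

f''(x) = 18*x + 14
Second-derivative test at each critical point:
  f''(-1.8550) = -19.3907 < 0 → local maximum
  f''(0.2995) = 19.3907 > 0 → local minimum

Critical points: x = -sqrt(94)/9 - 7/9 ≈ -1.8550 (local maximum); x = -7/9 + sqrt(94)/9 ≈ 0.2995 (local minimum)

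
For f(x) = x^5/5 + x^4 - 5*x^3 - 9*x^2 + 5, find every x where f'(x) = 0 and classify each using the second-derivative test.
f'(x) = x*(x^3 + 4*x^2 - 15*x - 18)

Solve f'(x) = 0:
  Factor: x^4 + 4*x^3 - 15*x^2 - 18*x = x*(x - 3)*(x + 1)*(x + 6) = 0.
  ⇒ x = -6, -1, 0, 3

f''(x) = 4*x^3 + 12*x^2 - 30*x - 18
Second-derivative test at each critical point:
  f''(-6) = -270 < 0 → local maximum
  f''(-1) = 20 > 0 → local minimum
  f''(0) = -18 < 0 → local maximum
  f''(3) = 108 > 0 → local minimum

Critical points: x = -6 (local maximum); x = -1 (local minimum); x = 0 (local maximum); x = 3 (local minimum)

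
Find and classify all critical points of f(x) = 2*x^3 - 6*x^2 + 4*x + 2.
f'(x) = 6*x^2 - 12*x + 4

Solve f'(x) = 0:
  Factor: 6*x^2 - 12*x + 4 = 2*(3*x^2 - 6*x + 2); 3*x^2 - 6*x + 2 = 0 has no rational roots; quadratic formula: x = (6 ± √12)/6.
  ⇒ x = 1 - sqrt(3)/3 ≈ 0.4226, sqrt(3)/3 + 1 ≈ 1.5774

f''(x) = 12*x - 12
Second-derivative test at each critical point:
  f''(0.4226) = -6.9282 < 0 → local maximum
  f''(1.5774) = 6.9282 > 0 → local minimum

Critical points: x = 1 - sqrt(3)/3 ≈ 0.4226 (local maximum); x = sqrt(3)/3 + 1 ≈ 1.5774 (local minimum)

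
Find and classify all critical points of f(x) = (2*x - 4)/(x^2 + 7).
f'(x) = 2*(x^2 - 2*x*(x - 2) + 7)/(x^2 + 7)^2

Solve f'(x) = 0:
  f'(x) = -2*(x^2 - 4*x - 7)/(x^2 + 7)^2; the denominator is positive wherever f is defined, so f'(x) = 0 ⇔ -2*x^2 + 8*x + 14 = 0.
  Factor: -2*x^2 + 8*x + 14 = -2*(x^2 - 4*x - 7); x^2 - 4*x - 7 = 0 has no rational roots; quadratic formula: x = (4 ± √44)/2.
  ⇒ x = 2 - sqrt(11) ≈ -1.3166, 2 + sqrt(11) ≈ 5.3166

f''(x) = 4*(4*x^2*(x - 2) + (2 - 3*x)*(x^2 + 7))/(x^2 + 7)^3
Second-derivative test at each critical point:
  f''(-1.3166) = 0.1739 > 0 → local minimum
  f''(5.3166) = -0.0107 < 0 → local maximum

Critical points: x = 2 - sqrt(11) ≈ -1.3166 (local minimum); x = 2 + sqrt(11) ≈ 5.3166 (local maximum)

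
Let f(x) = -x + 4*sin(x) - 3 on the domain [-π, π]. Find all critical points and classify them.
f'(x) = 4*cos(x) - 1

Solve f'(x) = 0 on [-π, π]:
  f'(x) = 0 ⇔ cos(x) = 1/4, i.e. x = ±arccos(1/4) + 2nπ; keep the solutions lying in [-π, π].
  ⇒ x = -acos(1/4) ≈ -1.3181, acos(1/4) ≈ 1.3181

f''(x) = -4*sin(x)
Second-derivative test at each critical point:
  f''(-1.3181) = 3.8730 > 0 → local minimum
  f''(1.3181) = -3.8730 < 0 → local maximum

Critical points: x = -acos(1/4) ≈ -1.3181 (local minimum); x = acos(1/4) ≈ 1.3181 (local maximum)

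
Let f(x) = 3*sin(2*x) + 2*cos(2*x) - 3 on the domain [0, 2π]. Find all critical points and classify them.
f'(x) = -4*sin(2*x) + 6*cos(2*x)

Solve f'(x) = 0 on [0, 2π]:
  f'(x) = 0 ⇔ 3*cos(2*x) = 2*sin(2*x) ⇔ tan(2*x) = 3/2, i.e. 2*x = arctan(3/2) + nπ; keep the solutions lying in [0, 2π].
  ⇒ x = atan(3/2)/2 ≈ 0.4914, atan(3/2)/2 + pi/2 ≈ 2.0622, atan(3/2)/2 + pi ≈ 3.6330, atan(3/2)/2 + 3*pi/2 ≈ 5.2038

f''(x) = -12*sin(2*x) - 8*cos(2*x)
Second-derivative test at each critical point:
  f''(0.4914) = -14.4222 < 0 → local maximum
  f''(2.0622) = 14.4222 > 0 → local minimum
  f''(3.6330) = -14.4222 < 0 → local maximum
  f''(5.2038) = 14.4222 > 0 → local minimum

Critical points: x = atan(3/2)/2 ≈ 0.4914 (local maximum); x = atan(3/2)/2 + pi/2 ≈ 2.0622 (local minimum); x = atan(3/2)/2 + pi ≈ 3.6330 (local maximum); x = atan(3/2)/2 + 3*pi/2 ≈ 5.2038 (local minimum)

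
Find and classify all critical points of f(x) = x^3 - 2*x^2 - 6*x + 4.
f'(x) = 3*x^2 - 4*x - 6

Solve f'(x) = 0:
  3*x^2 - 4*x - 6 = 0 has no rational roots; quadratic formula: x = (4 ± √88)/6.
  ⇒ x = 2/3 - sqrt(22)/3 ≈ -0.8968, 2/3 + sqrt(22)/3 ≈ 2.2301

f''(x) = 6*x - 4
Second-derivative test at each critical point:
  f''(-0.8968) = -9.3808 < 0 → local maximum
  f''(2.2301) = 9.3808 > 0 → local minimum

Critical points: x = 2/3 - sqrt(22)/3 ≈ -0.8968 (local maximum); x = 2/3 + sqrt(22)/3 ≈ 2.2301 (local minimum)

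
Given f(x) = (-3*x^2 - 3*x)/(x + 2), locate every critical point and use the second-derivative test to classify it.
f'(x) = 3*(-x^2 - 4*x - 2)/(x^2 + 4*x + 4)

Solve f'(x) = 0:
  f'(x) = -3*(x^2 + 4*x + 2)/(x + 2)^2; the denominator is positive wherever f is defined, so f'(x) = 0 ⇔ -3*x^2 - 12*x - 6 = 0.
  Factor: -3*x^2 - 12*x - 6 = -3*(x^2 + 4*x + 2); x^2 + 4*x + 2 = 0 has no rational roots; quadratic formula: x = (-4 ± √8)/2.
  ⇒ x = -2 - sqrt(2) ≈ -3.4142, -2 + sqrt(2) ≈ -0.5858

f''(x) = -12/(x^3 + 6*x^2 + 12*x + 8)
Second-derivative test at each critical point:
  f''(-3.4142) = 4.2426 > 0 → local minimum
  f''(-0.5858) = -4.2426 < 0 → local maximum

Critical points: x = -2 - sqrt(2) ≈ -3.4142 (local minimum); x = -2 + sqrt(2) ≈ -0.5858 (local maximum)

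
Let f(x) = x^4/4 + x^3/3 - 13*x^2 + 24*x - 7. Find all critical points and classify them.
f'(x) = x^3 + x^2 - 26*x + 24

Solve f'(x) = 0:
  Factor: x^3 + x^2 - 26*x + 24 = (x - 4)*(x - 1)*(x + 6) = 0.
  ⇒ x = -6, 1, 4

f''(x) = 3*x^2 + 2*x - 26
Second-derivative test at each critical point:
  f''(-6) = 70 > 0 → local minimum
  f''(1) = -21 < 0 → local maximum
  f''(4) = 30 > 0 → local minimum

Critical points: x = -6 (local minimum); x = 1 (local maximum); x = 4 (local minimum)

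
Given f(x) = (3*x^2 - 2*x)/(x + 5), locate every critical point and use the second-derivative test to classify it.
f'(x) = (3*x^2 + 30*x - 10)/(x^2 + 10*x + 25)

Solve f'(x) = 0:
  f'(x) = (3*x^2 + 30*x - 10)/(x + 5)^2; the denominator is positive wherever f is defined, so f'(x) = 0 ⇔ 3*x^2 + 30*x - 10 = 0.
  3*x^2 + 30*x - 10 = 0 has no rational roots; quadratic formula: x = (-30 ± √1020)/6.
  ⇒ x = -sqrt(255)/3 - 5 ≈ -10.3229, -5 + sqrt(255)/3 ≈ 0.3229

f''(x) = 170/(x^3 + 15*x^2 + 75*x + 125)
Second-derivative test at each critical point:
  f''(-10.3229) = -1.1272 < 0 → local maximum
  f''(0.3229) = 1.1272 > 0 → local minimum

Critical points: x = -sqrt(255)/3 - 5 ≈ -10.3229 (local maximum); x = -5 + sqrt(255)/3 ≈ 0.3229 (local minimum)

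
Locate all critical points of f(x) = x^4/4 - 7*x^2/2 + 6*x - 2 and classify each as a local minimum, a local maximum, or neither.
f'(x) = x^3 - 7*x + 6

Solve f'(x) = 0:
  Factor: x^3 - 7*x + 6 = (x - 2)*(x - 1)*(x + 3) = 0.
  ⇒ x = -3, 1, 2

f''(x) = 3*x^2 - 7
Second-derivative test at each critical point:
  f''(-3) = 20 > 0 → local minimum
  f''(1) = -4 < 0 → local maximum
  f''(2) = 5 > 0 → local minimum

Critical points: x = -3 (local minimum); x = 1 (local maximum); x = 2 (local minimum)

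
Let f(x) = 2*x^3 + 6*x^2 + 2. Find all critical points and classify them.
f'(x) = 6*x*(x + 2)

Solve f'(x) = 0:
  Factor: 6*x^2 + 12*x = 6*x*(x + 2) = 0.
  ⇒ x = -2, 0

f''(x) = 12*x + 12
Second-derivative test at each critical point:
  f''(-2) = -12 < 0 → local maximum
  f''(0) = 12 > 0 → local minimum

Critical points: x = -2 (local maximum); x = 0 (local minimum)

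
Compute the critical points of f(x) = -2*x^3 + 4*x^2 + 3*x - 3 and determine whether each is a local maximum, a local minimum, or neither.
f'(x) = -6*x^2 + 8*x + 3

Solve f'(x) = 0:
  6*x^2 - 8*x - 3 = 0 has no rational roots; quadratic formula: x = (8 ± √136)/12.
  ⇒ x = 2/3 - sqrt(34)/6 ≈ -0.3052, 2/3 + sqrt(34)/6 ≈ 1.6385

f''(x) = 8 - 12*x
Second-derivative test at each critical point:
  f''(-0.3052) = 11.6619 > 0 → local minimum
  f''(1.6385) = -11.6619 < 0 → local maximum

Critical points: x = 2/3 - sqrt(34)/6 ≈ -0.3052 (local minimum); x = 2/3 + sqrt(34)/6 ≈ 1.6385 (local maximum)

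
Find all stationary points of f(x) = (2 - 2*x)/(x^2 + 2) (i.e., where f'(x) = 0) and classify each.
f'(x) = 2*(-x^2 + 2*x*(x - 1) - 2)/(x^2 + 2)^2

Solve f'(x) = 0:
  f'(x) = 2*(x^2 - 2*x - 2)/(x^2 + 2)^2; the denominator is positive wherever f is defined, so f'(x) = 0 ⇔ 2*x^2 - 4*x - 4 = 0.
  Factor: 2*x^2 - 4*x - 4 = 2*(x^2 - 2*x - 2); x^2 - 2*x - 2 = 0 has no rational roots; quadratic formula: x = (2 ± √12)/2.
  ⇒ x = 1 - sqrt(3) ≈ -0.7321, 1 + sqrt(3) ≈ 2.7321

f''(x) = 4*(4*x^2*(1 - x) + (3*x - 1)*(x^2 + 2))/(x^2 + 2)^3
Second-derivative test at each critical point:
  f''(-0.7321) = -1.0774 < 0 → local maximum
  f''(2.7321) = 0.0774 > 0 → local minimum

Critical points: x = 1 - sqrt(3) ≈ -0.7321 (local maximum); x = 1 + sqrt(3) ≈ 2.7321 (local minimum)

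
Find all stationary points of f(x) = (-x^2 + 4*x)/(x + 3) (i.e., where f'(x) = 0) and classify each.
f'(x) = (-x^2 - 6*x + 12)/(x^2 + 6*x + 9)

Solve f'(x) = 0:
  f'(x) = -(x^2 + 6*x - 12)/(x + 3)^2; the denominator is positive wherever f is defined, so f'(x) = 0 ⇔ -x^2 - 6*x + 12 = 0.
  x^2 + 6*x - 12 = 0 has no rational roots; quadratic formula: x = (-6 ± √84)/2.
  ⇒ x = -sqrt(21) - 3 ≈ -7.5826, -3 + sqrt(21) ≈ 1.5826

f''(x) = -42/(x^3 + 9*x^2 + 27*x + 27)
Second-derivative test at each critical point:
  f''(-7.5826) = 0.4364 > 0 → local minimum
  f''(1.5826) = -0.4364 < 0 → local maximum

Critical points: x = -sqrt(21) - 3 ≈ -7.5826 (local minimum); x = -3 + sqrt(21) ≈ 1.5826 (local maximum)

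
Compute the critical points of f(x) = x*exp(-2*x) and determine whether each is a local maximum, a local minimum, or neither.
f'(x) = (1 - 2*x)*exp(-2*x)

Solve f'(x) = 0:
  f'(x) = (1 - 2*x)·exp(-2*x) and exp(-2*x) > 0 for every x, so f'(x) = 0 ⇔ 1 - 2*x = 0.
  1 - 2*x = 0.
  ⇒ x = 1/2

f''(x) = 4*(x - 1)*exp(-2*x)
Second-derivative test at each critical point:
  f''(1/2) = -0.7358 < 0 → local maximum

Critical points: x = 1/2 (local maximum)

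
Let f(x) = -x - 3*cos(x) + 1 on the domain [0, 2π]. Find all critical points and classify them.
f'(x) = 3*sin(x) - 1

Solve f'(x) = 0 on [0, 2π]:
  f'(x) = 0 ⇔ sin(x) = 1/3, i.e. x = arcsin(1/3) + 2nπ or x = π − arcsin(1/3) + 2nπ; keep the solutions lying in [0, 2π].
  ⇒ x = asin(1/3) ≈ 0.3398, pi - asin(1/3) ≈ 2.8018

f''(x) = 3*cos(x)
Second-derivative test at each critical point:
  f''(0.3398) = 2.8284 > 0 → local minimum
  f''(2.8018) = -2.8284 < 0 → local maximum

Critical points: x = asin(1/3) ≈ 0.3398 (local minimum); x = pi - asin(1/3) ≈ 2.8018 (local maximum)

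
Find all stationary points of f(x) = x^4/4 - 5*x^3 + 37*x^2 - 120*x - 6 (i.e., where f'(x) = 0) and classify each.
f'(x) = x^3 - 15*x^2 + 74*x - 120

Solve f'(x) = 0:
  Factor: x^3 - 15*x^2 + 74*x - 120 = (x - 6)*(x - 5)*(x - 4) = 0.
  ⇒ x = 4, 5, 6

f''(x) = 3*x^2 - 30*x + 74
Second-derivative test at each critical point:
  f''(4) = 2 > 0 → local minimum
  f''(5) = -1 < 0 → local maximum
  f''(6) = 2 > 0 → local minimum

Critical points: x = 4 (local minimum); x = 5 (local maximum); x = 6 (local minimum)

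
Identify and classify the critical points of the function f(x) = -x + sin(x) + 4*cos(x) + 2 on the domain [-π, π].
f'(x) = -4*sin(x) + cos(x) - 1

Solve f'(x) = 0 on [-π, π]:
  f'(x) = 0 ⇔ -4*sin(x) + cos(x) = 1. Write the left side as R·cos(x + φ) with R = √(1² + 4²) = sqrt(17), cos φ = sqrt(17)/17, sin φ = 4*sqrt(17)/17; then cos(x + φ) = sqrt(17)/17. Solve for x and keep the solutions lying in [-π, π].
  ⇒ x = -pi + atan(8/15) ≈ -2.6516, 0

f''(x) = -sin(x) - 4*cos(x)
Second-derivative test at each critical point:
  f''(-2.6516) = 4 > 0 → local minimum
  f''(0) = -4 < 0 → local maximum

Critical points: x = -pi + atan(8/15) ≈ -2.6516 (local minimum); x = 0 (local maximum)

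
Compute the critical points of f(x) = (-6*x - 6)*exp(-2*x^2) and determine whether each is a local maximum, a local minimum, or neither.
f'(x) = 6*(4*x*(x + 1) - 1)*exp(-2*x^2)

Solve f'(x) = 0:
  f'(x) = (24*x^2 + 24*x - 6)·exp(-2*x^2) and exp(-2*x^2) > 0 for every x, so f'(x) = 0 ⇔ 24*x^2 + 24*x - 6 = 0.
  Factor: 24*x^2 + 24*x - 6 = 6*(4*x^2 + 4*x - 1); 4*x^2 + 4*x - 1 = 0 has no rational roots; quadratic formula: x = (-4 ± √32)/8.
  ⇒ x = -sqrt(2)/2 - 1/2 ≈ -1.2071, -1/2 + sqrt(2)/2 ≈ 0.2071

f''(x) = 24*(-4*x^2*(x + 1) + 3*x + 1)*exp(-2*x^2)
Second-derivative test at each critical point:
  f''(-1.2071) = -1.8412 < 0 → local maximum
  f''(0.2071) = 31.1508 > 0 → local minimum

Critical points: x = -sqrt(2)/2 - 1/2 ≈ -1.2071 (local maximum); x = -1/2 + sqrt(2)/2 ≈ 0.2071 (local minimum)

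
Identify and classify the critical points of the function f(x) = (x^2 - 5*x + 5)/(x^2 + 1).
f'(x) = (5*x^2 - 8*x - 5)/(x^4 + 2*x^2 + 1)

Solve f'(x) = 0:
  f'(x) = (5*x^2 - 8*x - 5)/(x^2 + 1)^2; the denominator is positive wherever f is defined, so f'(x) = 0 ⇔ 5*x^2 - 8*x - 5 = 0.
  5*x^2 - 8*x - 5 = 0 has no rational roots; quadratic formula: x = (8 ± √164)/10.
  ⇒ x = 4/5 - sqrt(41)/5 ≈ -0.4806, 4/5 + sqrt(41)/5 ≈ 2.0806

f''(x) = 2*(-5*x^3 + 12*x^2 + 15*x - 4)/(x^6 + 3*x^4 + 3*x^2 + 1)
Second-derivative test at each critical point:
  f''(-0.4806) = -8.4510 < 0 → local maximum
  f''(2.0806) = 0.4510 > 0 → local minimum

Critical points: x = 4/5 - sqrt(41)/5 ≈ -0.4806 (local maximum); x = 4/5 + sqrt(41)/5 ≈ 2.0806 (local minimum)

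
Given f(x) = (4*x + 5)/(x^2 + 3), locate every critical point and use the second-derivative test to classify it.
f'(x) = 2*(-2*x^2 - 5*x + 6)/(x^4 + 6*x^2 + 9)

Solve f'(x) = 0:
  f'(x) = -2*(2*x^2 + 5*x - 6)/(x^2 + 3)^2; the denominator is positive wherever f is defined, so f'(x) = 0 ⇔ -4*x^2 - 10*x + 12 = 0.
  Factor: -4*x^2 - 10*x + 12 = -2*(2*x^2 + 5*x - 6); 2*x^2 + 5*x - 6 = 0 has no rational roots; quadratic formula: x = (-5 ± √73)/4.
  ⇒ x = -sqrt(73)/4 - 5/4 ≈ -3.3860, -5/4 + sqrt(73)/4 ≈ 0.8860

f''(x) = 2*(4*x^2*(4*x + 5) - (12*x + 5)*(x^2 + 3))/(x^2 + 3)^3
Second-derivative test at each critical point:
  f''(-3.3860) = 0.0817 > 0 → local minimum
  f''(0.8860) = -1.1928 < 0 → local maximum

Critical points: x = -sqrt(73)/4 - 5/4 ≈ -3.3860 (local minimum); x = -5/4 + sqrt(73)/4 ≈ 0.8860 (local maximum)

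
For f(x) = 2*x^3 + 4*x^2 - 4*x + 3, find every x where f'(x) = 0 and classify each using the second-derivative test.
f'(x) = 6*x^2 + 8*x - 4

Solve f'(x) = 0:
  Factor: 6*x^2 + 8*x - 4 = 2*(3*x^2 + 4*x - 2); 3*x^2 + 4*x - 2 = 0 has no rational roots; quadratic formula: x = (-4 ± √40)/6.
  ⇒ x = -sqrt(10)/3 - 2/3 ≈ -1.7208, -2/3 + sqrt(10)/3 ≈ 0.3874

f''(x) = 12*x + 8
Second-derivative test at each critical point:
  f''(-1.7208) = -12.6491 < 0 → local maximum
  f''(0.3874) = 12.6491 > 0 → local minimum

Critical points: x = -sqrt(10)/3 - 2/3 ≈ -1.7208 (local maximum); x = -2/3 + sqrt(10)/3 ≈ 0.3874 (local minimum)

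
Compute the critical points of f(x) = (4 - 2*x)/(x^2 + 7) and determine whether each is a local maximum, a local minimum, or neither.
f'(x) = 2*(-x^2 + 2*x*(x - 2) - 7)/(x^2 + 7)^2

Solve f'(x) = 0:
  f'(x) = 2*(x^2 - 4*x - 7)/(x^2 + 7)^2; the denominator is positive wherever f is defined, so f'(x) = 0 ⇔ 2*x^2 - 8*x - 14 = 0.
  Factor: 2*x^2 - 8*x - 14 = 2*(x^2 - 4*x - 7); x^2 - 4*x - 7 = 0 has no rational roots; quadratic formula: x = (4 ± √44)/2.
  ⇒ x = 2 - sqrt(11) ≈ -1.3166, 2 + sqrt(11) ≈ 5.3166

f''(x) = 4*(4*x^2*(2 - x) + (3*x - 2)*(x^2 + 7))/(x^2 + 7)^3
Second-derivative test at each critical point:
  f''(-1.3166) = -0.1739 < 0 → local maximum
  f''(5.3166) = 0.0107 > 0 → local minimum

Critical points: x = 2 - sqrt(11) ≈ -1.3166 (local maximum); x = 2 + sqrt(11) ≈ 5.3166 (local minimum)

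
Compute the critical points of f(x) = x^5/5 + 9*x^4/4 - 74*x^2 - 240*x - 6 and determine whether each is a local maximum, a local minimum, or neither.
f'(x) = x^4 + 9*x^3 - 148*x - 240

Solve f'(x) = 0:
  Factor: x^4 + 9*x^3 - 148*x - 240 = (x - 4)*(x + 2)*(x + 5)*(x + 6) = 0.
  ⇒ x = -6, -5, -2, 4

f''(x) = 4*x^3 + 27*x^2 - 148
Second-derivative test at each critical point:
  f''(-6) = -40 < 0 → local maximum
  f''(-5) = 27 > 0 → local minimum
  f''(-2) = -72 < 0 → local maximum
  f''(4) = 540 > 0 → local minimum

Critical points: x = -6 (local maximum); x = -5 (local minimum); x = -2 (local maximum); x = 4 (local minimum)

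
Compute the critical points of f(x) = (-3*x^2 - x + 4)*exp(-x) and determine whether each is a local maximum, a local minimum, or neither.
f'(x) = (3*x^2 - 5*x - 5)*exp(-x)

Solve f'(x) = 0:
  f'(x) = (3*x^2 - 5*x - 5)·exp(-x) and exp(-x) > 0 for every x, so f'(x) = 0 ⇔ 3*x^2 - 5*x - 5 = 0.
  3*x^2 - 5*x - 5 = 0 has no rational roots; quadratic formula: x = (5 ± √85)/6.
  ⇒ x = 5/6 - sqrt(85)/6 ≈ -0.7033, 5/6 + sqrt(85)/6 ≈ 2.3699

f''(x) = x*(11 - 3*x)*exp(-x)
Second-derivative test at each critical point:
  f''(-0.7033) = -18.6265 < 0 → local maximum
  f''(2.3699) = 0.8619 > 0 → local minimum

Critical points: x = 5/6 - sqrt(85)/6 ≈ -0.7033 (local maximum); x = 5/6 + sqrt(85)/6 ≈ 2.3699 (local minimum)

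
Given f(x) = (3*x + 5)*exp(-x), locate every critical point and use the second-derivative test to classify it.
f'(x) = (-3*x - 2)*exp(-x)

Solve f'(x) = 0:
  f'(x) = (-3*x - 2)·exp(-x) and exp(-x) > 0 for every x, so f'(x) = 0 ⇔ -3*x - 2 = 0.
  -3*x - 2 = 0.
  ⇒ x = -2/3

f''(x) = (3*x - 1)*exp(-x)
Second-derivative test at each critical point:
  f''(-2/3) = -5.8432 < 0 → local maximum

Critical points: x = -2/3 (local maximum)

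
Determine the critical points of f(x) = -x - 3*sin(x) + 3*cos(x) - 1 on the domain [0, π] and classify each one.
f'(x) = -3*sqrt(2)*sin(x + pi/4) - 1

Solve f'(x) = 0 on [0, π]:
  f'(x) = 0 ⇔ -3*sin(x) - 3*cos(x) = 1. Write the left side as R·cos(x + φ) with R = √((-3)² + 3²) = 3*sqrt(2), cos φ = -sqrt(2)/2, sin φ = sqrt(2)/2; then cos(x + φ) = sqrt(2)/6. Solve for x and keep the solutions lying in [0, π].
  ⇒ x = atan((-1 + sqrt(17))/(-sqrt(17) - 1)) + pi ≈ 2.5941

f''(x) = -3*sqrt(2)*cos(x + pi/4)
Second-derivative test at each critical point:
  f''(2.5941) = 4.1231 > 0 → local minimum

Critical points: x = atan((-1 + sqrt(17))/(-sqrt(17) - 1)) + pi ≈ 2.5941 (local minimum)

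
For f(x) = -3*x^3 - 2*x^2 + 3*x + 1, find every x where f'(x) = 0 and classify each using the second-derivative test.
f'(x) = -9*x^2 - 4*x + 3

Solve f'(x) = 0:
  9*x^2 + 4*x - 3 = 0 has no rational roots; quadratic formula: x = (-4 ± √124)/18.
  ⇒ x = -sqrt(31)/9 - 2/9 ≈ -0.8409, -2/9 + sqrt(31)/9 ≈ 0.3964

f''(x) = -18*x - 4
Second-derivative test at each critical point:
  f''(-0.8409) = 11.1355 > 0 → local minimum
  f''(0.3964) = -11.1355 < 0 → local maximum

Critical points: x = -sqrt(31)/9 - 2/9 ≈ -0.8409 (local minimum); x = -2/9 + sqrt(31)/9 ≈ 0.3964 (local maximum)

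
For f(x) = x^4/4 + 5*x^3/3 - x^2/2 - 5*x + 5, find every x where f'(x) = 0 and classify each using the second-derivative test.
f'(x) = x^3 + 5*x^2 - x - 5

Solve f'(x) = 0:
  Factor: x^3 + 5*x^2 - x - 5 = (x - 1)*(x + 1)*(x + 5) = 0.
  ⇒ x = -5, -1, 1

f''(x) = 3*x^2 + 10*x - 1
Second-derivative test at each critical point:
  f''(-5) = 24 > 0 → local minimum
  f''(-1) = -8 < 0 → local maximum
  f''(1) = 12 > 0 → local minimum

Critical points: x = -5 (local minimum); x = -1 (local maximum); x = 1 (local minimum)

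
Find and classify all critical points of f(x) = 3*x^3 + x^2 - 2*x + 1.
f'(x) = 9*x^2 + 2*x - 2

Solve f'(x) = 0:
  9*x^2 + 2*x - 2 = 0 has no rational roots; quadratic formula: x = (-2 ± √76)/18.
  ⇒ x = -sqrt(19)/9 - 1/9 ≈ -0.5954, -1/9 + sqrt(19)/9 ≈ 0.3732

f''(x) = 18*x + 2
Second-derivative test at each critical point:
  f''(-0.5954) = -8.7178 < 0 → local maximum
  f''(0.3732) = 8.7178 > 0 → local minimum

Critical points: x = -sqrt(19)/9 - 1/9 ≈ -0.5954 (local maximum); x = -1/9 + sqrt(19)/9 ≈ 0.3732 (local minimum)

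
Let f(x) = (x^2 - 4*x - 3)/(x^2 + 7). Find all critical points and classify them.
f'(x) = 4*(x^2 + 5*x - 7)/(x^4 + 14*x^2 + 49)

Solve f'(x) = 0:
  f'(x) = 4*(x^2 + 5*x - 7)/(x^2 + 7)^2; the denominator is positive wherever f is defined, so f'(x) = 0 ⇔ 4*x^2 + 20*x - 28 = 0.
  Factor: 4*x^2 + 20*x - 28 = 4*(x^2 + 5*x - 7); x^2 + 5*x - 7 = 0 has no rational roots; quadratic formula: x = (-5 ± √53)/2.
  ⇒ x = -sqrt(53)/2 - 5/2 ≈ -6.1401, -5/2 + sqrt(53)/2 ≈ 1.1401

f''(x) = 4*(-2*x^3 - 15*x^2 + 42*x + 35)/(x^6 + 21*x^4 + 147*x^2 + 343)
Second-derivative test at each critical point:
  f''(-6.1401) = -0.0146 < 0 → local maximum
  f''(1.1401) = 0.4227 > 0 → local minimum

Critical points: x = -sqrt(53)/2 - 5/2 ≈ -6.1401 (local maximum); x = -5/2 + sqrt(53)/2 ≈ 1.1401 (local minimum)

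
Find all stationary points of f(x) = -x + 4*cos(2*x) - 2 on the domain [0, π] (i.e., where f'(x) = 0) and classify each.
f'(x) = -8*sin(2*x) - 1

Solve f'(x) = 0 on [0, π]:
  f'(x) = 0 ⇔ sin(2*x) = -1/8, i.e. 2*x = arcsin(-1/8) + 2nπ or 2*x = π − arcsin(-1/8) + 2nπ; keep the solutions lying in [0, π].
  ⇒ x = asin(1/8)/2 + pi/2 ≈ 1.6335, pi - asin(1/8)/2 ≈ 3.0789

f''(x) = -16*cos(2*x)
Second-derivative test at each critical point:
  f''(1.6335) = 15.8745 > 0 → local minimum
  f''(3.0789) = -15.8745 < 0 → local maximum

Critical points: x = asin(1/8)/2 + pi/2 ≈ 1.6335 (local minimum); x = pi - asin(1/8)/2 ≈ 3.0789 (local maximum)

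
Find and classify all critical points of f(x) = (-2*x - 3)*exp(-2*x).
f'(x) = 4*(x + 1)*exp(-2*x)

Solve f'(x) = 0:
  f'(x) = (4*x + 4)·exp(-2*x) and exp(-2*x) > 0 for every x, so f'(x) = 0 ⇔ 4*x + 4 = 0.
  Factor: 4*x + 4 = 4*(x + 1) = 0.
  ⇒ x = -1

f''(x) = 4*(-2*x - 1)*exp(-2*x)
Second-derivative test at each critical point:
  f''(-1) = 29.5562 > 0 → local minimum

Critical points: x = -1 (local minimum)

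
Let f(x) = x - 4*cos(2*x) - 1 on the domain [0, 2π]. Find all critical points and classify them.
f'(x) = 8*sin(2*x) + 1

Solve f'(x) = 0 on [0, 2π]:
  f'(x) = 0 ⇔ sin(2*x) = -1/8, i.e. 2*x = arcsin(-1/8) + 2nπ or 2*x = π − arcsin(-1/8) + 2nπ; keep the solutions lying in [0, 2π].
  ⇒ x = asin(1/8)/2 + pi/2 ≈ 1.6335, pi - asin(1/8)/2 ≈ 3.0789, asin(1/8)/2 + 3*pi/2 ≈ 4.7751, -asin(1/8)/2 + 2*pi ≈ 6.2205

f''(x) = 16*cos(2*x)
Second-derivative test at each critical point:
  f''(1.6335) = -15.8745 < 0 → local maximum
  f''(3.0789) = 15.8745 > 0 → local minimum
  f''(4.7751) = -15.8745 < 0 → local maximum
  f''(6.2205) = 15.8745 > 0 → local minimum

Critical points: x = asin(1/8)/2 + pi/2 ≈ 1.6335 (local maximum); x = pi - asin(1/8)/2 ≈ 3.0789 (local minimum); x = asin(1/8)/2 + 3*pi/2 ≈ 4.7751 (local maximum); x = -asin(1/8)/2 + 2*pi ≈ 6.2205 (local minimum)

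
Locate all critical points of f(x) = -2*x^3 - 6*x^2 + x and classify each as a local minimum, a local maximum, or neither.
f'(x) = -6*x^2 - 12*x + 1

Solve f'(x) = 0:
  6*x^2 + 12*x - 1 = 0 has no rational roots; quadratic formula: x = (-12 ± √168)/12.
  ⇒ x = -sqrt(42)/6 - 1 ≈ -2.0801, -1 + sqrt(42)/6 ≈ 0.0801

f''(x) = -12*x - 12
Second-derivative test at each critical point:
  f''(-2.0801) = 12.9615 > 0 → local minimum
  f''(0.0801) = -12.9615 < 0 → local maximum

Critical points: x = -sqrt(42)/6 - 1 ≈ -2.0801 (local minimum); x = -1 + sqrt(42)/6 ≈ 0.0801 (local maximum)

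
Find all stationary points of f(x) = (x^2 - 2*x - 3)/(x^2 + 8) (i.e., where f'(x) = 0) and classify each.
f'(x) = 2*(x^2 + 11*x - 8)/(x^4 + 16*x^2 + 64)

Solve f'(x) = 0:
  f'(x) = 2*(x^2 + 11*x - 8)/(x^2 + 8)^2; the denominator is positive wherever f is defined, so f'(x) = 0 ⇔ 2*x^2 + 22*x - 16 = 0.
  Factor: 2*x^2 + 22*x - 16 = 2*(x^2 + 11*x - 8); x^2 + 11*x - 8 = 0 has no rational roots; quadratic formula: x = (-11 ± √153)/2.
  ⇒ x = -3*sqrt(17)/2 - 11/2 ≈ -11.6847, -11/2 + 3*sqrt(17)/2 ≈ 0.6847

f''(x) = 2*(-2*x^3 - 33*x^2 + 48*x + 88)/(x^6 + 24*x^4 + 192*x^2 + 512)
Second-derivative test at each critical point:
  f''(-11.6847) = -0.0012 < 0 → local maximum
  f''(0.6847) = 0.3449 > 0 → local minimum

Critical points: x = -3*sqrt(17)/2 - 11/2 ≈ -11.6847 (local maximum); x = -11/2 + 3*sqrt(17)/2 ≈ 0.6847 (local minimum)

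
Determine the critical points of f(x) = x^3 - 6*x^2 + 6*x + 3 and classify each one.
f'(x) = 3*x^2 - 12*x + 6

Solve f'(x) = 0:
  Factor: 3*x^2 - 12*x + 6 = 3*(x^2 - 4*x + 2); x^2 - 4*x + 2 = 0 has no rational roots; quadratic formula: x = (4 ± √8)/2.
  ⇒ x = 2 - sqrt(2) ≈ 0.5858, sqrt(2) + 2 ≈ 3.4142

f''(x) = 6*x - 12
Second-derivative test at each critical point:
  f''(0.5858) = -8.4853 < 0 → local maximum
  f''(3.4142) = 8.4853 > 0 → local minimum

Critical points: x = 2 - sqrt(2) ≈ 0.5858 (local maximum); x = sqrt(2) + 2 ≈ 3.4142 (local minimum)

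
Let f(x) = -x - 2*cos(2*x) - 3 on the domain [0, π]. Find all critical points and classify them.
f'(x) = 4*sin(2*x) - 1

Solve f'(x) = 0 on [0, π]:
  f'(x) = 0 ⇔ sin(2*x) = 1/4, i.e. 2*x = arcsin(1/4) + 2nπ or 2*x = π − arcsin(1/4) + 2nπ; keep the solutions lying in [0, π].
  ⇒ x = asin(1/4)/2 ≈ 0.1263, -asin(1/4)/2 + pi/2 ≈ 1.4445

f''(x) = 8*cos(2*x)
Second-derivative test at each critical point:
  f''(0.1263) = 7.7460 > 0 → local minimum
  f''(1.4445) = -7.7460 < 0 → local maximum

Critical points: x = asin(1/4)/2 ≈ 0.1263 (local minimum); x = -asin(1/4)/2 + pi/2 ≈ 1.4445 (local maximum)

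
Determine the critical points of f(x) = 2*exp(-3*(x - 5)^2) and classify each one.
f'(x) = 12*(5 - x)*exp(-3*(x - 5)^2)

Solve f'(x) = 0:
  f'(x) = (60 - 12*x)·exp(-3*(x - 5)^2) and exp(-3*(x - 5)^2) > 0 for every x, so f'(x) = 0 ⇔ 60 - 12*x = 0.
  Factor: 60 - 12*x = -12*(x - 5) = 0.
  ⇒ x = 5

f''(x) = 12*(6*(x - 5)^2 - 1)*exp(-3*(x - 5)^2)
Second-derivative test at each critical point:
  f''(5) = -12 < 0 → local maximum

Critical points: x = 5 (local maximum)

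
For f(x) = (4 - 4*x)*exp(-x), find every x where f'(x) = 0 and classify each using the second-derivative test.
f'(x) = 4*(x - 2)*exp(-x)

Solve f'(x) = 0:
  f'(x) = (4*x - 8)·exp(-x) and exp(-x) > 0 for every x, so f'(x) = 0 ⇔ 4*x - 8 = 0.
  Factor: 4*x - 8 = 4*(x - 2) = 0.
  ⇒ x = 2

f''(x) = 4*(3 - x)*exp(-x)
Second-derivative test at each critical point:
  f''(2) = 0.5413 > 0 → local minimum

Critical points: x = 2 (local minimum)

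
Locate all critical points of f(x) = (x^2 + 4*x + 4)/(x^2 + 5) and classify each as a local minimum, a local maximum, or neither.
f'(x) = 2*(-2*x^2 + x + 10)/(x^4 + 10*x^2 + 25)

Solve f'(x) = 0:
  f'(x) = -2*(x + 2)*(2*x - 5)/(x^2 + 5)^2; the denominator is positive wherever f is defined, so f'(x) = 0 ⇔ -4*x^2 + 2*x + 20 = 0.
  Factor: -4*x^2 + 2*x + 20 = -2*(x + 2)*(2*x - 5) = 0.
  ⇒ x = -2, 5/2

f''(x) = 2*(4*x^3 - 3*x^2 - 60*x + 5)/(x^6 + 15*x^4 + 75*x^2 + 125)
Second-derivative test at each critical point:
  f''(-2) = 2/9 > 0 → local minimum
  f''(5/2) = -32/225 < 0 → local maximum

Critical points: x = -2 (local minimum); x = 5/2 (local maximum)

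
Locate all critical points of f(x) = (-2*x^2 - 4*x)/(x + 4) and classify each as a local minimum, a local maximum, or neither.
f'(x) = 2*(-x^2 - 8*x - 8)/(x^2 + 8*x + 16)

Solve f'(x) = 0:
  f'(x) = -2*(x^2 + 8*x + 8)/(x + 4)^2; the denominator is positive wherever f is defined, so f'(x) = 0 ⇔ -2*x^2 - 16*x - 16 = 0.
  Factor: -2*x^2 - 16*x - 16 = -2*(x^2 + 8*x + 8); x^2 + 8*x + 8 = 0 has no rational roots; quadratic formula: x = (-8 ± √32)/2.
  ⇒ x = -4 - 2*sqrt(2) ≈ -6.8284, -4 + 2*sqrt(2) ≈ -1.1716

f''(x) = -32/(x^3 + 12*x^2 + 48*x + 64)
Second-derivative test at each critical point:
  f''(-6.8284) = 1.4142 > 0 → local minimum
  f''(-1.1716) = -1.4142 < 0 → local maximum

Critical points: x = -4 - 2*sqrt(2) ≈ -6.8284 (local minimum); x = -4 + 2*sqrt(2) ≈ -1.1716 (local maximum)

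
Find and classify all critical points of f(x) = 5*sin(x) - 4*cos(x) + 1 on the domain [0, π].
f'(x) = 4*sin(x) + 5*cos(x)

Solve f'(x) = 0 on [0, π]:
  f'(x) = 0 ⇔ 5*cos(x) = -4*sin(x) ⇔ tan(x) = -5/4, i.e. x = arctan(-5/4) + nπ; keep the solutions lying in [0, π].
  ⇒ x = pi - atan(5/4) ≈ 2.2455

f''(x) = -5*sin(x) + 4*cos(x)
Second-derivative test at each critical point:
  f''(2.2455) = -6.4031 < 0 → local maximum

Critical points: x = pi - atan(5/4) ≈ 2.2455 (local maximum)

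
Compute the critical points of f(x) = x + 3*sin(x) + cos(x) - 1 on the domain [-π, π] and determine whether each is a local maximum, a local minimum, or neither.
f'(x) = -sin(x) + 3*cos(x) + 1

Solve f'(x) = 0 on [-π, π]:
  f'(x) = 0 ⇔ -sin(x) + 3*cos(x) = -1. Write the left side as R·cos(x + φ) with R = √(3² + 1²) = sqrt(10), cos φ = 3*sqrt(10)/10, sin φ = sqrt(10)/10; then cos(x + φ) = -sqrt(10)/10. Solve for x and keep the solutions lying in [-π, π].
  ⇒ x = -pi + atan(4/3) ≈ -2.2143, pi/2 ≈ 1.5708

f''(x) = -3*sin(x) - cos(x)
Second-derivative test at each critical point:
  f''(-2.2143) = 3 > 0 → local minimum
  f''(1.5708) = -3 < 0 → local maximum

Critical points: x = -pi + atan(4/3) ≈ -2.2143 (local minimum); x = pi/2 ≈ 1.5708 (local maximum)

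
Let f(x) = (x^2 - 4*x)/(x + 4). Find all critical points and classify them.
f'(x) = (x^2 + 8*x - 16)/(x^2 + 8*x + 16)

Solve f'(x) = 0:
  f'(x) = (x^2 + 8*x - 16)/(x + 4)^2; the denominator is positive wherever f is defined, so f'(x) = 0 ⇔ x^2 + 8*x - 16 = 0.
  x^2 + 8*x - 16 = 0 has no rational roots; quadratic formula: x = (-8 ± √128)/2.
  ⇒ x = -4*sqrt(2) - 4 ≈ -9.6569, -4 + 4*sqrt(2) ≈ 1.6569

f''(x) = 64/(x^3 + 12*x^2 + 48*x + 64)
Second-derivative test at each critical point:
  f''(-9.6569) = -0.3536 < 0 → local maximum
  f''(1.6569) = 0.3536 > 0 → local minimum

Critical points: x = -4*sqrt(2) - 4 ≈ -9.6569 (local maximum); x = -4 + 4*sqrt(2) ≈ 1.6569 (local minimum)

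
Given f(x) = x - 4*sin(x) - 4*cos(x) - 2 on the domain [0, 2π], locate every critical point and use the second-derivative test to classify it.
f'(x) = -4*sqrt(2)*cos(x + pi/4) + 1

Solve f'(x) = 0 on [0, 2π]:
  f'(x) = 0 ⇔ 4*sin(x) - 4*cos(x) = -1. Write the left side as R·cos(x + φ) with R = √((-4)² + (-4)²) = 4*sqrt(2), cos φ = -sqrt(2)/2, sin φ = -sqrt(2)/2; then cos(x + φ) = -sqrt(2)/8. Solve for x and keep the solutions lying in [0, 2π].
  ⇒ x = atan((-1 + sqrt(31))/(1 + sqrt(31))) ≈ 0.6077, atan((-sqrt(31) - 1)/(1 - sqrt(31))) + pi ≈ 4.1047

f''(x) = 4*sqrt(2)*sin(x + pi/4)
Second-derivative test at each critical point:
  f''(0.6077) = 5.5678 > 0 → local minimum
  f''(4.1047) = -5.5678 < 0 → local maximum

Critical points: x = atan((-1 + sqrt(31))/(1 + sqrt(31))) ≈ 0.6077 (local minimum); x = atan((-sqrt(31) - 1)/(1 - sqrt(31))) + pi ≈ 4.1047 (local maximum)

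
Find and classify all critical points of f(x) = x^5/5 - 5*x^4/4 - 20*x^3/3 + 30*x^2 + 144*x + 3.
f'(x) = x^4 - 5*x^3 - 20*x^2 + 60*x + 144

Solve f'(x) = 0:
  Factor: x^4 - 5*x^3 - 20*x^2 + 60*x + 144 = (x - 6)*(x - 4)*(x + 2)*(x + 3) = 0.
  ⇒ x = -3, -2, 4, 6

f''(x) = 4*x^3 - 15*x^2 - 40*x + 60
Second-derivative test at each critical point:
  f''(-3) = -63 < 0 → local maximum
  f''(-2) = 48 > 0 → local minimum
  f''(4) = -84 < 0 → local maximum
  f''(6) = 144 > 0 → local minimum

Critical points: x = -3 (local maximum); x = -2 (local minimum); x = 4 (local maximum); x = 6 (local minimum)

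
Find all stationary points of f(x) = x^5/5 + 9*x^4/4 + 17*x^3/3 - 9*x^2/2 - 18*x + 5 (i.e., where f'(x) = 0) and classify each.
f'(x) = x^4 + 9*x^3 + 17*x^2 - 9*x - 18

Solve f'(x) = 0:
  Factor: x^4 + 9*x^3 + 17*x^2 - 9*x - 18 = (x - 1)*(x + 1)*(x + 3)*(x + 6) = 0.
  ⇒ x = -6, -3, -1, 1

f''(x) = 4*x^3 + 27*x^2 + 34*x - 9
Second-derivative test at each critical point:
  f''(-6) = -105 < 0 → local maximum
  f''(-3) = 24 > 0 → local minimum
  f''(-1) = -20 < 0 → local maximum
  f''(1) = 56 > 0 → local minimum

Critical points: x = -6 (local maximum); x = -3 (local minimum); x = -1 (local maximum); x = 1 (local minimum)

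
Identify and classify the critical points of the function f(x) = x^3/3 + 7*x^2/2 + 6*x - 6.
f'(x) = x^2 + 7*x + 6

Solve f'(x) = 0:
  Factor: x^2 + 7*x + 6 = (x + 1)*(x + 6) = 0.
  ⇒ x = -6, -1

f''(x) = 2*x + 7
Second-derivative test at each critical point:
  f''(-6) = -5 < 0 → local maximum
  f''(-1) = 5 > 0 → local minimum

Critical points: x = -6 (local maximum); x = -1 (local minimum)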